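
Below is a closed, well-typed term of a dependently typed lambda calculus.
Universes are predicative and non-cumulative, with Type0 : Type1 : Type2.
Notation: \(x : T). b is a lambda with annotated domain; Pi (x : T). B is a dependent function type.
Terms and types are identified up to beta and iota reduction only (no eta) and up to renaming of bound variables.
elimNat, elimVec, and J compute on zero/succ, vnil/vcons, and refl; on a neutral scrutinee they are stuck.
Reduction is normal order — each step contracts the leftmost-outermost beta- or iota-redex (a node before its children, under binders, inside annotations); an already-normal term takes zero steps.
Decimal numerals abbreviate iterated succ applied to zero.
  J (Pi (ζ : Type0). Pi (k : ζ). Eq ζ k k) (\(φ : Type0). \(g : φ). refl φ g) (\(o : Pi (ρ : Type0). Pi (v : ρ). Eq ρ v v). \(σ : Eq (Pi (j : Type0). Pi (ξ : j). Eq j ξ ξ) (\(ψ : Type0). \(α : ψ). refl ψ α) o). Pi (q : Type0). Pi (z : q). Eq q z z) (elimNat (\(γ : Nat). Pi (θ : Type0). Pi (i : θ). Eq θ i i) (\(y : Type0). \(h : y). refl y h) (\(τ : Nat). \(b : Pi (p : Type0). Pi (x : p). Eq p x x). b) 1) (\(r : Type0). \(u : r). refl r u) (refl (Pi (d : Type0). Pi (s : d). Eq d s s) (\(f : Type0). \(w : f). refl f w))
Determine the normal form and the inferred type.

normal form:
  \(ζ : Type0). \(k : ζ). refl ζ k
type:
  Pi (ζ : Type0). Pi (k : ζ). Eq ζ k k
observation: 5 normal-order steps normalize the term, beginning with a J iota-redex.


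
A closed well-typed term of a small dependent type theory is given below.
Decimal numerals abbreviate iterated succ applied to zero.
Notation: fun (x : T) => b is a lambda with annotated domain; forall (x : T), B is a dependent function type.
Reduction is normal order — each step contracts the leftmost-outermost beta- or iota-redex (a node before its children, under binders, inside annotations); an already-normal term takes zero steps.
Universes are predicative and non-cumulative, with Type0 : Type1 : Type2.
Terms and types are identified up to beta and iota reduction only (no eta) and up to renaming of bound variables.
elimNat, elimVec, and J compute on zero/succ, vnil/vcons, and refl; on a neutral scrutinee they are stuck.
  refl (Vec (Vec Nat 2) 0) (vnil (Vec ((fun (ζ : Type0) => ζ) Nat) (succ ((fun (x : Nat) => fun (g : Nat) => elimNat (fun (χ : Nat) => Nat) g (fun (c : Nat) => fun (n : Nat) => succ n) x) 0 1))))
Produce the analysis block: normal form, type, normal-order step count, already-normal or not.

normal form:
  refl (Vec (Vec Nat 2) 0) (vnil (Vec Nat 2))
type:
  Eq (Vec (Vec Nat 2) 0) (vnil (Vec Nat 2)) (vnil (Vec Nat 2))
normal-order step count: 4
term was already normal: no
first redex: a beta-redex


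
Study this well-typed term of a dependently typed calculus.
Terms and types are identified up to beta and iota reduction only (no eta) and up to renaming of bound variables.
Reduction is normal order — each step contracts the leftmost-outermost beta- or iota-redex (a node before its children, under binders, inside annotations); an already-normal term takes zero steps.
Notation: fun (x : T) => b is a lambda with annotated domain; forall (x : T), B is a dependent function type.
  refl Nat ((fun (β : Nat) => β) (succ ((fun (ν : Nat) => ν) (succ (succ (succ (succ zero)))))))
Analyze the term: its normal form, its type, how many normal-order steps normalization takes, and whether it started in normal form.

reduced normal form:
  refl Nat (succ (succ (succ (succ (succ zero)))))
type:
  Eq Nat (succ (succ (succ (succ (succ zero))))) (succ (succ (succ (succ (succ zero)))))
normal-order step count: 2
started in normal form: no
first redex: a beta-redex


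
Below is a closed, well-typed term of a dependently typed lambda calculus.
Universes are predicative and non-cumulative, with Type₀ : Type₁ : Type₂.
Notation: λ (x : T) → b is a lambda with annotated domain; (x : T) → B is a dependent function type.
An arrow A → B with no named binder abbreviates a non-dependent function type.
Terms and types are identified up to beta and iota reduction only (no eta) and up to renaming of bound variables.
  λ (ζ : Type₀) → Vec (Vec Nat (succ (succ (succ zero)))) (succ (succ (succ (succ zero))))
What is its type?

the term's type:
  Type₀ → Type₀


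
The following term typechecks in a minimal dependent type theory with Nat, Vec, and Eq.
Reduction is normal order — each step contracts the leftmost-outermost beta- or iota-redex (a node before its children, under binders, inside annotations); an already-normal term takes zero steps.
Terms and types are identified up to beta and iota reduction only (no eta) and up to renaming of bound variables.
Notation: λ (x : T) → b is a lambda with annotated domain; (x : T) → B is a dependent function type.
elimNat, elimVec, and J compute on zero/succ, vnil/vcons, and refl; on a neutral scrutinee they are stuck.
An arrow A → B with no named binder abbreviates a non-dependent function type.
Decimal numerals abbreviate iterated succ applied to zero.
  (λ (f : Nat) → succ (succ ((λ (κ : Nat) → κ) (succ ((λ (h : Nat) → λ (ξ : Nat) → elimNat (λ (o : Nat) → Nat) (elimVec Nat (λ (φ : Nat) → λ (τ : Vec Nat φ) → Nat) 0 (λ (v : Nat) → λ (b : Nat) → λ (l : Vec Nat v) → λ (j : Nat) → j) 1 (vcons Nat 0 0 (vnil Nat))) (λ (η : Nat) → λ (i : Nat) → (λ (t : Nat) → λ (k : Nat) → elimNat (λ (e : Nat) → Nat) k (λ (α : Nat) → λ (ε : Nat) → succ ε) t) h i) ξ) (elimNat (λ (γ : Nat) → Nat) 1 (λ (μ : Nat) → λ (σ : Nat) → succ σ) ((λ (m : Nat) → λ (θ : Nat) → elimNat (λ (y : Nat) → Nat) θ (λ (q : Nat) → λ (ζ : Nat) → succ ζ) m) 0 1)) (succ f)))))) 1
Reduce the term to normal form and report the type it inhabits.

resulting normal form:
  7
the term's type:
  Nat


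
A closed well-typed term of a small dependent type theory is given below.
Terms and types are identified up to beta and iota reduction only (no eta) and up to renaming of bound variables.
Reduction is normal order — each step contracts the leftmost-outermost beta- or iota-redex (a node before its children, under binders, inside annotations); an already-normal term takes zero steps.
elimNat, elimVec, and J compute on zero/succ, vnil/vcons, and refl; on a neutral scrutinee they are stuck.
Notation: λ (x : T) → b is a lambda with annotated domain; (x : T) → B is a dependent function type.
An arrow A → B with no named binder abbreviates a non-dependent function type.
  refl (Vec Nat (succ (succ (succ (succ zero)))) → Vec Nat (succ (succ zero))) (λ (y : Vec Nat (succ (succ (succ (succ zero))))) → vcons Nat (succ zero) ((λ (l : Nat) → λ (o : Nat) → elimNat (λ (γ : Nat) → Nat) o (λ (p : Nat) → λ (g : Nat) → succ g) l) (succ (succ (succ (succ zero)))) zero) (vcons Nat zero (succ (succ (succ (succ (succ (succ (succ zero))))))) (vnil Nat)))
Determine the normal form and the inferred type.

resulting normal form:
  refl (Vec Nat (succ (succ (succ (succ zero)))) → Vec Nat (succ (succ zero))) (λ (y : Vec Nat (succ (succ (succ (succ zero))))) → vcons Nat (succ zero) (succ (succ (succ (succ zero)))) (vcons Nat zero (succ (succ (succ (succ (succ (succ (succ zero))))))) (vnil Nat)))
inferred type:
  Eq (Vec Nat (succ (succ (succ (succ zero)))) → Vec Nat (succ (succ zero))) (λ (y : Vec Nat (succ (succ (succ (succ zero))))) → vcons Nat (succ zero) (succ (succ (succ (succ zero)))) (vcons Nat zero (succ (succ (succ (succ (succ (succ (succ zero))))))) (vnil Nat))) (λ (l : Vec Nat (succ (succ (succ (succ zero))))) → vcons Nat (succ zero) (succ (succ (succ (succ zero)))) (vcons Nat zero (succ (succ (succ (succ (succ (succ (succ zero))))))) (vnil Nat)))
observation: 15 normal-order steps normalize the term, beginning with a beta-redex.


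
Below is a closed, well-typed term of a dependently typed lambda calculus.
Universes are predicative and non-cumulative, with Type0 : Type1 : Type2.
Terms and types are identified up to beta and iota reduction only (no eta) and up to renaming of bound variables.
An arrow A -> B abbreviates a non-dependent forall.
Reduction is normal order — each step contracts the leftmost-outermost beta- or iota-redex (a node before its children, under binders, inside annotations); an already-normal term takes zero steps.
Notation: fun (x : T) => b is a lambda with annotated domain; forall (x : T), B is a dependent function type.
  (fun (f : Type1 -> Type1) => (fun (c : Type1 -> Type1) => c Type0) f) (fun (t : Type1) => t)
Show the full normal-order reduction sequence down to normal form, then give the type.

reduction (normal order):
  (fun (f : Type1 -> Type1) => (fun (c : Type1 -> Type1) => c Type0) f) (fun (t : Type1) => t)
  ~> (fun (f : Type1 -> Type1) => f Type0) (fun (c : Type1) => c)
  ~> (fun (f : Type1) => f) Type0
  ~> Type0
the term's type:
  Type1


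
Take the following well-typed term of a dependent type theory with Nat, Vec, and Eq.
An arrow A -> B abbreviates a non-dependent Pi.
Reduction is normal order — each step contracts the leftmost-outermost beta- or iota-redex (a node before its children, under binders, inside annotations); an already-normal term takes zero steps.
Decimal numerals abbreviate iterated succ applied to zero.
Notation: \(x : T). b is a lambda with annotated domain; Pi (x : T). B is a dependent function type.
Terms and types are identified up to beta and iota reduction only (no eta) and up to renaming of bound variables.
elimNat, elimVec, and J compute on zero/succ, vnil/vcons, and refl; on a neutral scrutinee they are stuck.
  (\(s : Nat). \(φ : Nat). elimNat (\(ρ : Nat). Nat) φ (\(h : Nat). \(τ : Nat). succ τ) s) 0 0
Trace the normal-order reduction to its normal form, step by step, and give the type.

normal-order reduction:
  (\(s : Nat). \(φ : Nat). elimNat (\(ρ : Nat). Nat) φ (\(h : Nat). \(τ : Nat). succ τ) s) 0 0
  ~> (\(s : Nat). elimNat (\(φ : Nat). Nat) s (\(ρ : Nat). \(h : Nat). succ h) 0) 0
  ~> elimNat (\(s : Nat). Nat) 0 (\(φ : Nat). \(ρ : Nat). succ ρ) 0
  ~> 0
type:
  Nat


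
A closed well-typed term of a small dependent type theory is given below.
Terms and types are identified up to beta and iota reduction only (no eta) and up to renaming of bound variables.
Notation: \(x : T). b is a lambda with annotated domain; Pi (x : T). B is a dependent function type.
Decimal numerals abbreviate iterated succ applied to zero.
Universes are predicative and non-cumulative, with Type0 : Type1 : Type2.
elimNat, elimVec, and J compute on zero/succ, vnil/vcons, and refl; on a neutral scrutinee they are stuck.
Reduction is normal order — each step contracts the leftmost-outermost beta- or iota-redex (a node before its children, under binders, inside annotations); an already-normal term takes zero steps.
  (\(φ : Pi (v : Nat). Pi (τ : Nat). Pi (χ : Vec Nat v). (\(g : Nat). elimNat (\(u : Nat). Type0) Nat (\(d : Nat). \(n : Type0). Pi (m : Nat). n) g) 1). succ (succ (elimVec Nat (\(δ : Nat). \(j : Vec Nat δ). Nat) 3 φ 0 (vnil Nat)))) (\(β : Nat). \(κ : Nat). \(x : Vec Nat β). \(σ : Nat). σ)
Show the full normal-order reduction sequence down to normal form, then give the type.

reduction (normal order):
  (\(φ : Pi (v : Nat). Pi (τ : Nat). Pi (χ : Vec Nat v). (\(g : Nat). elimNat (\(u : Nat). Type0) Nat (\(d : Nat). \(n : Type0). Pi (m : Nat). n) g) 1). succ (succ (elimVec Nat (\(δ : Nat). \(j : Vec Nat δ). Nat) 3 φ 0 (vnil Nat)))) (\(β : Nat). \(κ : Nat). \(x : Vec Nat β). \(σ : Nat). σ)
  ~> succ (succ (elimVec Nat (\(φ : Nat). \(v : Vec Nat φ). Nat) 3 (\(τ : Nat). \(χ : Nat). \(g : Vec Nat τ). \(u : Nat). u) 0 (vnil Nat)))
  ~> 5
type:
  Nat


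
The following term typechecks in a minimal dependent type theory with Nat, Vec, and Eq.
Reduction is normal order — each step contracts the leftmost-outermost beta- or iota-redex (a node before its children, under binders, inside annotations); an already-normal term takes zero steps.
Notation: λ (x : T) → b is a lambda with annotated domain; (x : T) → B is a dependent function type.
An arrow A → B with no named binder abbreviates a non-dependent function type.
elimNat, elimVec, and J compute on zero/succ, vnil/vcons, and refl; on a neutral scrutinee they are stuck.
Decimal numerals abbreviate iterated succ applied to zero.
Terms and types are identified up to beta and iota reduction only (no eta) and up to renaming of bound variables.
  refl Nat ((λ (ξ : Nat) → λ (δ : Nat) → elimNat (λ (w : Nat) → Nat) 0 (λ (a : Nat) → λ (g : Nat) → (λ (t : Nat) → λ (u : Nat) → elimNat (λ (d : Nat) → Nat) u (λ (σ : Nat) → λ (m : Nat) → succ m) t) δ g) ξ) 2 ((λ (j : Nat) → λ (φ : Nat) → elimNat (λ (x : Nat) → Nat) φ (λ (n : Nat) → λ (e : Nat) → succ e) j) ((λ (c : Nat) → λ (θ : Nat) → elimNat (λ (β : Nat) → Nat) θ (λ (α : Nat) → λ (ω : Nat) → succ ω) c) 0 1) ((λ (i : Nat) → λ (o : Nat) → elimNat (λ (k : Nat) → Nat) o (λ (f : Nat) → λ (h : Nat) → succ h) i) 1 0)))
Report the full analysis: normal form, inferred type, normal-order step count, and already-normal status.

normal form:
  refl Nat 4
inferred type:
  Eq Nat 4 4
reduction steps (normal order): 57
already normal: no
first contracted redex: a beta-redex


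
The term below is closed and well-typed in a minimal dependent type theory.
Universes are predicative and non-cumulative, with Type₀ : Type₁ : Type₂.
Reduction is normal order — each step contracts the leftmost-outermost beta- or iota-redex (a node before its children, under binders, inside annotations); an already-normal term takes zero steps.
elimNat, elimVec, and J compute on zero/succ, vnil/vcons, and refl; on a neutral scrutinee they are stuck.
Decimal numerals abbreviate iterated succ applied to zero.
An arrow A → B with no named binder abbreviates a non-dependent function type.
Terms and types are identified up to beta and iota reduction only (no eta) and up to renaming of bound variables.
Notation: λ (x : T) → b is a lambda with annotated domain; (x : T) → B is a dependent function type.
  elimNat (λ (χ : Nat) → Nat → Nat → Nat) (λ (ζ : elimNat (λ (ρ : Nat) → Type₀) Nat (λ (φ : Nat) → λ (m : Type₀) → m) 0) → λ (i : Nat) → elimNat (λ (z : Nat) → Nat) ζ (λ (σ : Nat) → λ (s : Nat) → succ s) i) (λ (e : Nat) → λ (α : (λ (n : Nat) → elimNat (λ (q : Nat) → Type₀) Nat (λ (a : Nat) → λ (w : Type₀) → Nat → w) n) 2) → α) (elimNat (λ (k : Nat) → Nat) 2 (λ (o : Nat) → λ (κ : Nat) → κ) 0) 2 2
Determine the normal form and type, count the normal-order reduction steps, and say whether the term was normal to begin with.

resulting normal form:
  4
type:
  Nat
normal-order step count: 26
already normal: no
first contracted redex: an elimNat iota-redex


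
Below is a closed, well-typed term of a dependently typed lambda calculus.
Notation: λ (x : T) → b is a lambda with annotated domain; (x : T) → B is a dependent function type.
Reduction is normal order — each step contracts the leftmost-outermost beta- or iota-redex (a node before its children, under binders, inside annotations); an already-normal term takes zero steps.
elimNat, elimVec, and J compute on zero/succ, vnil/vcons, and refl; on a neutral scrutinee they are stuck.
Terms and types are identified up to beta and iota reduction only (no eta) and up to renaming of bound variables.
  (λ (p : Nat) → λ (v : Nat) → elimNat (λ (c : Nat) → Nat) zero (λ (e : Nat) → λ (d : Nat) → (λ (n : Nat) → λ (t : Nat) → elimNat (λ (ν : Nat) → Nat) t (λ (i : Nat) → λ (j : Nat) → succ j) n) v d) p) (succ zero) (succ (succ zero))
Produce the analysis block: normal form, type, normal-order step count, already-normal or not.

normal form:
  succ (succ zero)
the term's type:
  Nat
steps to reach normal form (normal order): 15
started in normal form: no
first redex: a beta-redex


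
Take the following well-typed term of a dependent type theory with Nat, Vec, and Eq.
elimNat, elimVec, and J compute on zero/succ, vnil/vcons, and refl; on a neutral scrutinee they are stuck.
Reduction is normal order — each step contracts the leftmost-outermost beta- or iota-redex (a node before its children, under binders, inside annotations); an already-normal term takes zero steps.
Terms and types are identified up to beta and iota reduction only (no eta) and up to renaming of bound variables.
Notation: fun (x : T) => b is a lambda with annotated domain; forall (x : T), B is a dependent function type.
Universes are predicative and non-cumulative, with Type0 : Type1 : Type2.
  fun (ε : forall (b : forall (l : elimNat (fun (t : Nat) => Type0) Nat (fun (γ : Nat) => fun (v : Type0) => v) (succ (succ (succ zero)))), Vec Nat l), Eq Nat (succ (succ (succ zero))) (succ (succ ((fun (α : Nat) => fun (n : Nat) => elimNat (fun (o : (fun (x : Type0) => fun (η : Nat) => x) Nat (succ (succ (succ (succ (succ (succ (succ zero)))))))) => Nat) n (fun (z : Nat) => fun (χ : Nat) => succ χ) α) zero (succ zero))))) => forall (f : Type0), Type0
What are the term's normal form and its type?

reduced normal form:
  fun (ε : forall (b : forall (l : Nat), Vec Nat l), Eq Nat (succ (succ (succ zero))) (succ (succ (succ zero)))) => forall (t : Type0), Type0
the term's type:
  forall (ε : forall (b : forall (l : Nat), Vec Nat l), Eq Nat (succ (succ (succ zero))) (succ (succ (succ zero)))), Type1
observation: reduction starts at an elimNat iota-redex, and 13 normal-order steps reach the normal form.


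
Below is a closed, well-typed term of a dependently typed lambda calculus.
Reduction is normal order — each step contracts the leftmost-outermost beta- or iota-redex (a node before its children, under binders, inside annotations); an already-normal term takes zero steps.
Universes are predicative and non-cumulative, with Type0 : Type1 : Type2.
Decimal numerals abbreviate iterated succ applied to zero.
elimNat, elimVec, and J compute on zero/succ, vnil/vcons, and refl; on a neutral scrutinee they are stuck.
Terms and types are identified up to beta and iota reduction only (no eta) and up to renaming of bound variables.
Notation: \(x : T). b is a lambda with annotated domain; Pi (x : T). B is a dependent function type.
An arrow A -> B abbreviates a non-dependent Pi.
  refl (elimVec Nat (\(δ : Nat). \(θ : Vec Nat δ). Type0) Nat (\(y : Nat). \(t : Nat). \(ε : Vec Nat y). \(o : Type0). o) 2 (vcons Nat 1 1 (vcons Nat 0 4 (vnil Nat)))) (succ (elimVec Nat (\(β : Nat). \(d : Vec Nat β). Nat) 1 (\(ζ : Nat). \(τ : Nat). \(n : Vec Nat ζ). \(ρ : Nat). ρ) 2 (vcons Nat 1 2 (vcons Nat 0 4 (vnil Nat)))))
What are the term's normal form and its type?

normal form:
  refl Nat 2
type:
  Eq Nat 2 2


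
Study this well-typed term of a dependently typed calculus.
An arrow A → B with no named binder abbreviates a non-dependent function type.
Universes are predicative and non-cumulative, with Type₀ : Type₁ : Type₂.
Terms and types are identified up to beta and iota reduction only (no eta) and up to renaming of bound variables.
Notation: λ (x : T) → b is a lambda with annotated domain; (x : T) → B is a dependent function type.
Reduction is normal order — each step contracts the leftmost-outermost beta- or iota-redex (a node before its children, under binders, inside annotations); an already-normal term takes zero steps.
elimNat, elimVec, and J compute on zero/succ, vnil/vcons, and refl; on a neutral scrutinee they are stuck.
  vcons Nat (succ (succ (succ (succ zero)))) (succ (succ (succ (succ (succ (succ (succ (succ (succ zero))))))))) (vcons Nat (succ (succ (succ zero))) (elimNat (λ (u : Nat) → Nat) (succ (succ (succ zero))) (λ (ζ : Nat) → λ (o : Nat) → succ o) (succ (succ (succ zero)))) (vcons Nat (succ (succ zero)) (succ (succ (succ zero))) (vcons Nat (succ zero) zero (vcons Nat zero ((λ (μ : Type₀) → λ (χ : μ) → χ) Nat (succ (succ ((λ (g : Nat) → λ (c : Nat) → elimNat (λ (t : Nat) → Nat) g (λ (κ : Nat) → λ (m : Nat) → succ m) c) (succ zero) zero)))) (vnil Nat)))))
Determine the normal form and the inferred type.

reduced normal form:
  vcons Nat (succ (succ (succ (succ zero)))) (succ (succ (succ (succ (succ (succ (succ (succ (succ zero))))))))) (vcons Nat (succ (succ (succ zero))) (succ (succ (succ (succ (succ (succ zero)))))) (vcons Nat (succ (succ zero)) (succ (succ (succ zero))) (vcons Nat (succ zero) zero (vcons Nat zero (succ (succ (succ zero))) (vnil Nat)))))
the term's type:
  Vec Nat (succ (succ (succ (succ (succ zero)))))


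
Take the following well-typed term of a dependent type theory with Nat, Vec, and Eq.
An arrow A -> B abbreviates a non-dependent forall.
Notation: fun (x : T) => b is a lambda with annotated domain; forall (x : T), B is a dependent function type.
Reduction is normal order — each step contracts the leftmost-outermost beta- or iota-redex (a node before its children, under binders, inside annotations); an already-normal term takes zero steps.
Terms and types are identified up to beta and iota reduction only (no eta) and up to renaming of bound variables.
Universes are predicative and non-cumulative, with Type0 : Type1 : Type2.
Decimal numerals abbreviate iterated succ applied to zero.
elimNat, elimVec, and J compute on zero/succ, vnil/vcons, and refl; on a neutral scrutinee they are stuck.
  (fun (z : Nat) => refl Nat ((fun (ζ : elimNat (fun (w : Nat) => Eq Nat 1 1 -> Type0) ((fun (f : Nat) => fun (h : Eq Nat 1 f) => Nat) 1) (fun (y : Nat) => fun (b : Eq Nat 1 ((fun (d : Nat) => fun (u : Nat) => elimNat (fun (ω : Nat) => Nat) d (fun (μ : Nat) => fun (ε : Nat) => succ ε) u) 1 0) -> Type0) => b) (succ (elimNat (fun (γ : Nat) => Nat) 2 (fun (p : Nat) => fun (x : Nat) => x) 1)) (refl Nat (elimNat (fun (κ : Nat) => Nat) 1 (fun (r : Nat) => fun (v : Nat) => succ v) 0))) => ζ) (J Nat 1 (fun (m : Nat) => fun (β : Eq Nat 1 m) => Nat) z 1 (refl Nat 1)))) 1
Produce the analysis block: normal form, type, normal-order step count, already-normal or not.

reduced normal form:
  refl Nat 1
inferred type:
  Eq Nat 1 1
reduction steps (normal order): 3
already normal: no
first redex: a beta-redex


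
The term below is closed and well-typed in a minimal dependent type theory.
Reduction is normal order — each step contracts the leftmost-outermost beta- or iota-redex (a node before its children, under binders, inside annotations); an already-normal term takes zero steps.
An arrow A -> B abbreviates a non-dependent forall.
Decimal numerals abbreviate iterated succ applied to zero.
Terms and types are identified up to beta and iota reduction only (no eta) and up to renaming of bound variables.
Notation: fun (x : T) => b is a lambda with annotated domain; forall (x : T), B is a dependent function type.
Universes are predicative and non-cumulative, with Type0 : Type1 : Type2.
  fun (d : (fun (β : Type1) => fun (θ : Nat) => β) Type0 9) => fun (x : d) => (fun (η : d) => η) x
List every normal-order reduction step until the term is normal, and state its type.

normal-order reduction:
  fun (d : (fun (β : Type1) => fun (θ : Nat) => β) Type0 9) => fun (x : d) => (fun (η : d) => η) x
  ~> fun (d : (fun (β : Nat) => Type0) 9) => fun (θ : d) => (fun (x : d) => x) θ
  ~> fun (d : Type0) => fun (β : d) => (fun (θ : d) => θ) β
  ~> fun (d : Type0) => fun (β : d) => β
inferred type:
  forall (d : Type0), d -> d


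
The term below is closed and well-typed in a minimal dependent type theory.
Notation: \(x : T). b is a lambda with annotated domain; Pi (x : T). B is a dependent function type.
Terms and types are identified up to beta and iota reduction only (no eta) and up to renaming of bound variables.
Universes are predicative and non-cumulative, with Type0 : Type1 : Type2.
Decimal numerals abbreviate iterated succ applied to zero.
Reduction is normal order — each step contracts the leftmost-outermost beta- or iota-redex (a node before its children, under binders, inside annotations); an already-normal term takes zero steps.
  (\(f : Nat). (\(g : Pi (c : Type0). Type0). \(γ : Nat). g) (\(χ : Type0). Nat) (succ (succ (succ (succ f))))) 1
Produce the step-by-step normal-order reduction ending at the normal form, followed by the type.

reduction (normal order):
  (\(f : Nat). (\(g : Pi (c : Type0). Type0). \(γ : Nat). g) (\(χ : Type0). Nat) (succ (succ (succ (succ f))))) 1
  ~> (\(f : Pi (g : Type0). Type0). \(c : Nat). f) (\(γ : Type0). Nat) 5
  ~> (\(f : Nat). \(g : Type0). Nat) 5
  ~> \(f : Type0). Nat
the term's type:
  Pi (f : Type0). Type0


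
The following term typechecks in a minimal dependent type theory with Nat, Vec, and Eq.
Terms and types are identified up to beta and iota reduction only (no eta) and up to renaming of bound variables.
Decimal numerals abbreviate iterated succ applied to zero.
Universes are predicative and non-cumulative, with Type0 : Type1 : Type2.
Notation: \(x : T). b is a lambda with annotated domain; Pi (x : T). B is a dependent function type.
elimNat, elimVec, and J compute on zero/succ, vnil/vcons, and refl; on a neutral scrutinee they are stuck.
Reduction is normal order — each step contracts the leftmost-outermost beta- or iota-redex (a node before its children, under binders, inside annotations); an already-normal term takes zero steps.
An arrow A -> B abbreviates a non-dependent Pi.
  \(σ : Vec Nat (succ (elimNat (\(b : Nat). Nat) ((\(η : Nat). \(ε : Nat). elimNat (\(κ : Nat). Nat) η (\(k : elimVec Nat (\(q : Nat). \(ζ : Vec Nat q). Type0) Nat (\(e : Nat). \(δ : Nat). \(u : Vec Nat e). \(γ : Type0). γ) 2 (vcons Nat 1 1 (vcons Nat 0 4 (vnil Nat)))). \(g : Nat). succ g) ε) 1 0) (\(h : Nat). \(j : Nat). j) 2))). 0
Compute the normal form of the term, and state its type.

reduced normal form:
  \(σ : Vec Nat 2). 0
the term's type:
  Vec Nat 2 -> Nat
observation: 10 normal-order steps normalize the term, beginning with an elimNat iota-redex.


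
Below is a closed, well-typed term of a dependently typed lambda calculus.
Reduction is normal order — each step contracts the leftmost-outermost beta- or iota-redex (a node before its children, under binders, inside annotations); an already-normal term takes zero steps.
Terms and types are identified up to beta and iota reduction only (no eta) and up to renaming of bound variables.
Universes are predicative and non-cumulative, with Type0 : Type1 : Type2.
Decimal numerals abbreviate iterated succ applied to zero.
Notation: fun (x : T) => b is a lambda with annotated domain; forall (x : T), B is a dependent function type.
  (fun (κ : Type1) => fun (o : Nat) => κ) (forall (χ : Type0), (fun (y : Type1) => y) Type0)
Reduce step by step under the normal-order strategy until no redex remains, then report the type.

reduction (normal order):
  (fun (κ : Type1) => fun (o : Nat) => κ) (forall (χ : Type0), (fun (y : Type1) => y) Type0)
  ~> fun (κ : Nat) => forall (o : Type0), (fun (χ : Type1) => χ) Type0
  ~> fun (κ : Nat) => forall (o : Type0), Type0
type:
  forall (κ : Nat), Type1


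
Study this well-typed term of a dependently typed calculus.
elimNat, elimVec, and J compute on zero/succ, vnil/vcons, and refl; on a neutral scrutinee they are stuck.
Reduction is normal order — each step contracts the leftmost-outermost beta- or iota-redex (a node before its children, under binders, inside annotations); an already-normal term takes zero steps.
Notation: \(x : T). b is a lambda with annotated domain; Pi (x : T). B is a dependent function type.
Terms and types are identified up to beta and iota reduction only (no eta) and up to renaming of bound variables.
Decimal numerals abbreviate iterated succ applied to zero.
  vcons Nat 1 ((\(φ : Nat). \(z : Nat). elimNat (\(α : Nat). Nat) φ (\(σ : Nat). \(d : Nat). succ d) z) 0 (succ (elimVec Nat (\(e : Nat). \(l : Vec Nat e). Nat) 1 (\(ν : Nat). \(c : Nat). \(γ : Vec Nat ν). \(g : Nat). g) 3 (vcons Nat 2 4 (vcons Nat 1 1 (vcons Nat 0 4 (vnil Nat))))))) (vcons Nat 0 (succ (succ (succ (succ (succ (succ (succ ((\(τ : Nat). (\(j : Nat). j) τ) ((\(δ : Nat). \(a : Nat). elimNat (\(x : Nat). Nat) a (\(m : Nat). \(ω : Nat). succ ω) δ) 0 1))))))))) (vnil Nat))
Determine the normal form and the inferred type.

reduced normal form:
  vcons Nat 1 2 (vcons Nat 0 8 (vnil Nat))
type:
  Vec Nat 2


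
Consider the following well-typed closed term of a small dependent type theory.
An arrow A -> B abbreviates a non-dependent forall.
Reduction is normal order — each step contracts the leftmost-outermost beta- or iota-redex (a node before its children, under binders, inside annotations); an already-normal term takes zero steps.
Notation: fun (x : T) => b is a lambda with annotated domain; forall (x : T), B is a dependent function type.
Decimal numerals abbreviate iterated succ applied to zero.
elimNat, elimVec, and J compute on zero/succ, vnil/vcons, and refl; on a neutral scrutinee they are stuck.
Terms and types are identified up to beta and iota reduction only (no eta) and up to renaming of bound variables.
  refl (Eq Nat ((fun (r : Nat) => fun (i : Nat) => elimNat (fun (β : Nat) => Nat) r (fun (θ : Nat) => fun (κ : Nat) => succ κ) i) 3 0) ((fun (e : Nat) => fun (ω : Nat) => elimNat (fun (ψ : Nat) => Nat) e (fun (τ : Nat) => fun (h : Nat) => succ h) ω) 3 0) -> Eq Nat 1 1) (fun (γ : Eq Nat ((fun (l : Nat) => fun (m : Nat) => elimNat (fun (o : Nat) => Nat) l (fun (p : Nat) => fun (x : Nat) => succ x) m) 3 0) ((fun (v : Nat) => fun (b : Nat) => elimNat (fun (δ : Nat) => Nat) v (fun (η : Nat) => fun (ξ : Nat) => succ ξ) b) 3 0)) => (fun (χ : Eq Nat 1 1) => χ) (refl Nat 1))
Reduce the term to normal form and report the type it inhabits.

reduced normal form:
  refl (Eq Nat 3 3 -> Eq Nat 1 1) (fun (r : Eq Nat 3 3) => refl Nat 1)
type:
  Eq (Eq Nat 3 3 -> Eq Nat 1 1) (fun (r : Eq Nat 3 3) => refl Nat 1) (fun (i : Eq Nat 3 3) => refl Nat 1)


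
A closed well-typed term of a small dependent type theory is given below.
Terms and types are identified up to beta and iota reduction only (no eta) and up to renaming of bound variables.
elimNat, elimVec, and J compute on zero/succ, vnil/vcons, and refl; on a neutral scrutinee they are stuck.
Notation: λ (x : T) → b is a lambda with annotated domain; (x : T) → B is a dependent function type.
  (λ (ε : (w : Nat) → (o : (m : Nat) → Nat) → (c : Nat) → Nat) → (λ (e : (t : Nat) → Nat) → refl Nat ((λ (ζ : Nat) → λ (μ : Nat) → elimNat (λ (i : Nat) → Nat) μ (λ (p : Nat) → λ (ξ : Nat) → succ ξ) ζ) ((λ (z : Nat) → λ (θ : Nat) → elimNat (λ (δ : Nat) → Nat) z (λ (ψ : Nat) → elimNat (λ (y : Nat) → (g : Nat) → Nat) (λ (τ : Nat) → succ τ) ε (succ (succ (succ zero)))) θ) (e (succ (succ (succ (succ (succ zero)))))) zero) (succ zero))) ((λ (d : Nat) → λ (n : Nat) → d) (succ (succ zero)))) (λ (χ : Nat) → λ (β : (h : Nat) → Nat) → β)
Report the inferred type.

type:
  Eq Nat (succ (succ (succ zero))) (succ (succ (succ zero)))


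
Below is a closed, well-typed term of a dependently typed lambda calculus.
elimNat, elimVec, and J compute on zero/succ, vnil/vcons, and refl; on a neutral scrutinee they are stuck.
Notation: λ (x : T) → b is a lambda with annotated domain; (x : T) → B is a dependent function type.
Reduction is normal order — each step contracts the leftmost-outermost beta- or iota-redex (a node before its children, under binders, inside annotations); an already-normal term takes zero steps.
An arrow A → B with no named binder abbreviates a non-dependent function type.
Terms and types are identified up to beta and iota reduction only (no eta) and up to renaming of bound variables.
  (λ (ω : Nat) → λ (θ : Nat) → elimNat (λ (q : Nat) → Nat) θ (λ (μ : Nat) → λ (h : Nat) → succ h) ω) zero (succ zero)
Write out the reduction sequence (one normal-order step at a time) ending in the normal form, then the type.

normal-order reduction:
  (λ (ω : Nat) → λ (θ : Nat) → elimNat (λ (q : Nat) → Nat) θ (λ (μ : Nat) → λ (h : Nat) → succ h) ω) zero (succ zero)
  ~> (λ (ω : Nat) → elimNat (λ (θ : Nat) → Nat) ω (λ (q : Nat) → λ (μ : Nat) → succ μ) zero) (succ zero)
  ~> elimNat (λ (ω : Nat) → Nat) (succ zero) (λ (θ : Nat) → λ (q : Nat) → succ q) zero
  ~> succ zero
type:
  Nat


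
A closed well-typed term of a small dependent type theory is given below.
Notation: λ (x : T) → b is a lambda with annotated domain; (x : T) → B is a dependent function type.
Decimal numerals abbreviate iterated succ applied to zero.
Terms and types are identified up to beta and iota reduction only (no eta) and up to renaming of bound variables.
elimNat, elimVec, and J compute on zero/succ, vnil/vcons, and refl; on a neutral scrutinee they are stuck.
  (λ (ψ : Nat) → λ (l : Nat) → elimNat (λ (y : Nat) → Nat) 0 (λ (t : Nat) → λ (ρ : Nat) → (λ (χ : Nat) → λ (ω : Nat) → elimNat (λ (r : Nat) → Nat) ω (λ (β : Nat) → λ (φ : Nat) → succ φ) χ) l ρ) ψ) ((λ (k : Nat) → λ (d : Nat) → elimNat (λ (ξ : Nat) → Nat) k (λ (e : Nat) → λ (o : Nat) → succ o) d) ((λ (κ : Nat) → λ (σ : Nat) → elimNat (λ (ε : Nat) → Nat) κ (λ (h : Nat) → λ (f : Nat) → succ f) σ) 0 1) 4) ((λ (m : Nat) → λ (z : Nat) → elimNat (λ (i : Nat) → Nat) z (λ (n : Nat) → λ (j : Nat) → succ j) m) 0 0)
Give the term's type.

the term's type:
  Nat


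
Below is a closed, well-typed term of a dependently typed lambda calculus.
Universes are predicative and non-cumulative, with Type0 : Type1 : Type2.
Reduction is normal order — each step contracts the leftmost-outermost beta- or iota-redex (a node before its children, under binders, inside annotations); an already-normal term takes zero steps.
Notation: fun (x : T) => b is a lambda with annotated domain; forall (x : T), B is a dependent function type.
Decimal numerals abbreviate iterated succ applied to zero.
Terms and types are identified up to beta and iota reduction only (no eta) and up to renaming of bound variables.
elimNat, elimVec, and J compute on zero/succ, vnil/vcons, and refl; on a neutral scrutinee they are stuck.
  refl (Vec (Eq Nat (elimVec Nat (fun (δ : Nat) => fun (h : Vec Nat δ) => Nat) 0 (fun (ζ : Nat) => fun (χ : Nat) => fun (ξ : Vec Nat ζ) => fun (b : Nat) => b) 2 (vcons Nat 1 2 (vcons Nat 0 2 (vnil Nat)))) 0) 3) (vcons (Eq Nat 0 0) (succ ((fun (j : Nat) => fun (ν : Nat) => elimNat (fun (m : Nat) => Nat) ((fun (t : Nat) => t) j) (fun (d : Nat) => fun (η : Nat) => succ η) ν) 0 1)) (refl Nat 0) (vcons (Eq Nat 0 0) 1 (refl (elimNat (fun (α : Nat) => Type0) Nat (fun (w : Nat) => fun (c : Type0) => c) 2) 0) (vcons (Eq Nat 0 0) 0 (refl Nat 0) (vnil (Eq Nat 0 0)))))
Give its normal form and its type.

reduced normal form:
  refl (Vec (Eq Nat 0 0) 3) (vcons (Eq Nat 0 0) 2 (refl Nat 0) (vcons (Eq Nat 0 0) 1 (refl Nat 0) (vcons (Eq Nat 0 0) 0 (refl Nat 0) (vnil (Eq Nat 0 0)))))
type:
  Eq (Vec (Eq Nat 0 0) 3) (vcons (Eq Nat 0 0) 2 (refl Nat 0) (vcons (Eq Nat 0 0) 1 (refl Nat 0) (vcons (Eq Nat 0 0) 0 (refl Nat 0) (vnil (Eq Nat 0 0))))) (vcons (Eq Nat 0 0) 2 (refl Nat 0) (vcons (Eq Nat 0 0) 1 (refl Nat 0) (vcons (Eq Nat 0 0) 0 (refl Nat 0) (vnil (Eq Nat 0 0)))))
observation: reduction starts at an elimVec iota-redex, and 25 normal-order steps reach the normal form.


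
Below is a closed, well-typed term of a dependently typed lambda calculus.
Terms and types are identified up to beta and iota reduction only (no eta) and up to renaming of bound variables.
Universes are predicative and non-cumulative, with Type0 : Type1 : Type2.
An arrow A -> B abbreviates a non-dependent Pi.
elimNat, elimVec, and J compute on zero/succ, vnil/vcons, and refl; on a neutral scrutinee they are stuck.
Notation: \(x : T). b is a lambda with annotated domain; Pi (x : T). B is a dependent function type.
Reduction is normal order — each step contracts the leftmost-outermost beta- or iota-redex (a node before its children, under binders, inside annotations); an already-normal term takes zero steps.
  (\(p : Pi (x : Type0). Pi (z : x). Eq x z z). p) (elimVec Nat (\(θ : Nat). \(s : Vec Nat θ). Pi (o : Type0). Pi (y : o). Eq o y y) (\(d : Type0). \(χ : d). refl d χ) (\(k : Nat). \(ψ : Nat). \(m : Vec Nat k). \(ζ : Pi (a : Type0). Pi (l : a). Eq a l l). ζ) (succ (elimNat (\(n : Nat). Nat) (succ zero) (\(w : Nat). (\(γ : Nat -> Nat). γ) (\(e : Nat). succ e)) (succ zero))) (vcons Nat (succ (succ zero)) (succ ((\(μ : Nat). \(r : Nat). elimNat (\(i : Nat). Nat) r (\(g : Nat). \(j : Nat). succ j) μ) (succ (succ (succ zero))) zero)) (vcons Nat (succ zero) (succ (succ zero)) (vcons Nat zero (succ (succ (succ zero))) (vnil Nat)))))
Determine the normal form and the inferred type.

reduced normal form:
  \(p : Type0). \(x : p). refl p x
the term's type:
  Pi (p : Type0). Pi (x : p). Eq p x x
observation: normalization takes exactly 17 steps under the normal-order strategy.


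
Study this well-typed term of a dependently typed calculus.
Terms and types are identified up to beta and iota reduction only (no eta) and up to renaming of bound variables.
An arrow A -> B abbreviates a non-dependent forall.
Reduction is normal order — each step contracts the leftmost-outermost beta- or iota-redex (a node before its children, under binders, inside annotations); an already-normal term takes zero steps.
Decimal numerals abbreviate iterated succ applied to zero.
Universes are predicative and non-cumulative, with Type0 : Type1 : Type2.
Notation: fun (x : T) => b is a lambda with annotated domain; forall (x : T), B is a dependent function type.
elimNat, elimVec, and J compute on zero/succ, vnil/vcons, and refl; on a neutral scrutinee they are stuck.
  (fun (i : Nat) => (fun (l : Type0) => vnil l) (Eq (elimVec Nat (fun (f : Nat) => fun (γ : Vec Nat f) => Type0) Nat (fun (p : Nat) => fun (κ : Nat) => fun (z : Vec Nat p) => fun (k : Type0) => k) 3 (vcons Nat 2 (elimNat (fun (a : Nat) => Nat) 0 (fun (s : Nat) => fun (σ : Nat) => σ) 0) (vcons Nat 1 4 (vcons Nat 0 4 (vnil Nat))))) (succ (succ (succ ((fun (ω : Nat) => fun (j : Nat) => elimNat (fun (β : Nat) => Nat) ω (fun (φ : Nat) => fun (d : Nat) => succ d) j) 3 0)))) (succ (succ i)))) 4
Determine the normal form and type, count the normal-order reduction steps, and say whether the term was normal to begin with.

reduced normal form:
  vnil (Eq Nat 6 6)
type:
  Vec (Eq Nat 6 6) 0
steps to reach normal form (normal order): 21
term was already normal: no
first redex: a beta-redex


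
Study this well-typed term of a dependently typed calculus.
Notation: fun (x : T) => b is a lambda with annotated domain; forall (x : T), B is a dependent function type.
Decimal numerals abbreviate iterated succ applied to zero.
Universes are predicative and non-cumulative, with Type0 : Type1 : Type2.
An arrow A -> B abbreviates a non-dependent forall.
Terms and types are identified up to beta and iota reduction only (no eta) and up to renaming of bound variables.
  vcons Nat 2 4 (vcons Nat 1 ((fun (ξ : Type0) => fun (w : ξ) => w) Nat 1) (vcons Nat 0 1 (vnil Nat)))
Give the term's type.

type:
  Vec Nat 3


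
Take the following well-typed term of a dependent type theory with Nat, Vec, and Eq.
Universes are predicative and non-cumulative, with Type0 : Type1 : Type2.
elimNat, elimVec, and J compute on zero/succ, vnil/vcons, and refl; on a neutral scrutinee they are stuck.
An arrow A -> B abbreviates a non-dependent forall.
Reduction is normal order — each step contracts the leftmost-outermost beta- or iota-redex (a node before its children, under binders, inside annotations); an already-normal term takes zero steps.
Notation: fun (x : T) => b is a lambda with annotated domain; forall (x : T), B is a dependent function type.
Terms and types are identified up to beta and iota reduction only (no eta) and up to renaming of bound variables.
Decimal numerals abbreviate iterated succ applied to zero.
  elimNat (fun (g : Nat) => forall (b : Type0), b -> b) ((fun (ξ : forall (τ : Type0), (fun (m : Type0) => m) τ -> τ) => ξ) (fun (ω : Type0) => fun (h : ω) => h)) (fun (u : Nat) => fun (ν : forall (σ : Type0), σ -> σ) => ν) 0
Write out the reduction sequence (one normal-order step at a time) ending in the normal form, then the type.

normal-order reduction:
  elimNat (fun (g : Nat) => forall (b : Type0), b -> b) ((fun (ξ : forall (τ : Type0), (fun (m : Type0) => m) τ -> τ) => ξ) (fun (ω : Type0) => fun (h : ω) => h)) (fun (u : Nat) => fun (ν : forall (σ : Type0), σ -> σ) => ν) 0
  ~> (fun (g : forall (b : Type0), (fun (ξ : Type0) => ξ) b -> b) => g) (fun (τ : Type0) => fun (m : τ) => m)
  ~> fun (g : Type0) => fun (b : g) => b
type:
  forall (g : Type0), g -> g
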